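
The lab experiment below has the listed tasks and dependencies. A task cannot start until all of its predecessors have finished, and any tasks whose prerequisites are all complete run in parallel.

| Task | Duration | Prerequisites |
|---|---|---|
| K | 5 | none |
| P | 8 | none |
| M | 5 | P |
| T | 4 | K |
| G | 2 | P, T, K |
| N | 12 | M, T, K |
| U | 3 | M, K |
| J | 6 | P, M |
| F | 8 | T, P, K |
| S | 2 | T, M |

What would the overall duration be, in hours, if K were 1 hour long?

The binding path is P→M→N = 8+5+12 = 25; finish at 25 hours.
The longest path through K is only 21 hours, so K has float 4.
The critical path is still P→M→N; finish is now 25 hours.

25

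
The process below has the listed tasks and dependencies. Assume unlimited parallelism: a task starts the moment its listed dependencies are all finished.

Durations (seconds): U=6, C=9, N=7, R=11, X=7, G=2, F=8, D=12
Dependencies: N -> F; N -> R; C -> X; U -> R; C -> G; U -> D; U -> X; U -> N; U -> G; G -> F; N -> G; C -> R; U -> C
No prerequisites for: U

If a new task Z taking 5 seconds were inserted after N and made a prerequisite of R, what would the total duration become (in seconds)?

29

Originally the process takes 26 seconds.
With Z inserted, R now waits for max(C, N, U, Z).
New critical path: U→N→Z→R = 6+7+5+11 = 29 ⇒ 29 seconds.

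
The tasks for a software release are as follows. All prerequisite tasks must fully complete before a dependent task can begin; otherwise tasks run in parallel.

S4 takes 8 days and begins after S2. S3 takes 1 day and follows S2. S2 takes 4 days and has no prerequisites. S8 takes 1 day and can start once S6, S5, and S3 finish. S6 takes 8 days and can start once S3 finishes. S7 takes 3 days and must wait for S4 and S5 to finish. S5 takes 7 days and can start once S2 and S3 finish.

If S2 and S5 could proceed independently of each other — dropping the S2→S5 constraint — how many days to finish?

With the dependency in place, S2→S3→S5→S7 = 4+1+7+3 = 15 sets the finish at 15 days.
Dropping S2→S5 doesn't change S5's earliest start (5); another predecessor still binds.
The longest chain is now S2→S3→S5→S7 = 4+1+7+3 = 15, so the plan takes 15 days.

15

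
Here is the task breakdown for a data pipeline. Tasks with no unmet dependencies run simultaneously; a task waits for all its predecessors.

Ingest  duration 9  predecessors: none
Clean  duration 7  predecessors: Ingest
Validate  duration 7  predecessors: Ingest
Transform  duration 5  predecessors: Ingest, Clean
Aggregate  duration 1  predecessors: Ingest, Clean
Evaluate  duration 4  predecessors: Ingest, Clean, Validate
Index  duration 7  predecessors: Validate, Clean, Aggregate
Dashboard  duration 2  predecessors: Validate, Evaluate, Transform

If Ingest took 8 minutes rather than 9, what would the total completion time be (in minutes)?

23

Actual critical path: Ingest→Clean→Aggregate→Index = 9+7+1+7 = 24 ⇒ 24 minutes.
Ingest is on the critical path; changing it to 8 makes that path 23 minutes.
No other chain overtakes it, so the finish is 23 minutes.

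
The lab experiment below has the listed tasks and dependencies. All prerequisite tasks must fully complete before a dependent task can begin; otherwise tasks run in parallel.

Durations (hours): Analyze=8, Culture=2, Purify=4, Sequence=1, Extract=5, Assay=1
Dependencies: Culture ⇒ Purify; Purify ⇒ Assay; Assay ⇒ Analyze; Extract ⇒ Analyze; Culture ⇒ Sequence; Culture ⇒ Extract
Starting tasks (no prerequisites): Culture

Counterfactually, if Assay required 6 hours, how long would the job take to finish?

The binding path is Culture→Purify→Assay→Analyze = 2+4+1+8 = 15; finish at 15 hours.
Assay lies on that path, so at 6 hours the path becomes 20 hours.
The critical path is still Culture→Purify→Assay→Analyze; finish is now 20 hours.

20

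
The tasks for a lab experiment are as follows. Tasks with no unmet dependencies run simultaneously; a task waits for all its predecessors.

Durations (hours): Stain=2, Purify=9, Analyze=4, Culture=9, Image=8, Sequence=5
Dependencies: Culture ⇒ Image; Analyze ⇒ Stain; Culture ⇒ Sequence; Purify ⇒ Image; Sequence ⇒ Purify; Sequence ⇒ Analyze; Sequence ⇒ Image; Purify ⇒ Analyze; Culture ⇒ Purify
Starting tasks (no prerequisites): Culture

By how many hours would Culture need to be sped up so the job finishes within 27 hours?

4

Current finish: 31 hours; target: 27.
Culture is on every critical path, so each hour cut from Culture cuts the finish by one (this holds down to a finish of 23).
Need 31 − 27 = 4 hours off Culture → Culture becomes 5 hours, finish becomes 27.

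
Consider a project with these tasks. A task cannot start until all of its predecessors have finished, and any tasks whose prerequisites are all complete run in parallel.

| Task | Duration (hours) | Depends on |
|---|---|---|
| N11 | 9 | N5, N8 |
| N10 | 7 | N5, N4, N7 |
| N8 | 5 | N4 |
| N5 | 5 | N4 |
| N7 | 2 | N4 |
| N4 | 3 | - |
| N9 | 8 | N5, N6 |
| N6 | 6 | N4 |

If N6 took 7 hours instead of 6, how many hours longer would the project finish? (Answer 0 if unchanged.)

1

Baseline: N4→N6→N9 = 3+6+8 = 17 → 17 hours.
Since N6 is critical, the +1 change carries straight to that chain (now 18 hours).
The critical path is still N4→N6→N9; finish is now 18 hours.
Change in finish: 18 − 17 = +1 hours.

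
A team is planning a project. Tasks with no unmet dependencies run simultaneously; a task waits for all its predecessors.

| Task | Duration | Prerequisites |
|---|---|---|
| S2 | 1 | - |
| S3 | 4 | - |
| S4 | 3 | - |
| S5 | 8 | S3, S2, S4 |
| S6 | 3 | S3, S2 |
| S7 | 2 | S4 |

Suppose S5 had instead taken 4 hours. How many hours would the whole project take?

Baseline: S3→S5 = 4+8 = 12 → 12 hours.
Since S5 is critical, the -4 change carries straight to that chain (now 8 hours).
The critical path is still S3→S5; finish is now 8 hours.

8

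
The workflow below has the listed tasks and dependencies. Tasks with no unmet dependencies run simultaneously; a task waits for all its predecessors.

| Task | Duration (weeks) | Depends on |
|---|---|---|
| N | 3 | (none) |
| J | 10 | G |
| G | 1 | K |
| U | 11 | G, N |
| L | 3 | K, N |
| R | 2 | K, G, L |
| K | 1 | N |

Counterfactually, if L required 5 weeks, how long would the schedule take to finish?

Critical path before the change: N→K→G→U = 3+1+1+11 = 16 giving 16 weeks.
L is off the critical path — its longest chain is 9 weeks, giving 7 of slack.
The critical path is still N→K→G→U; finish is now 16 weeks.

16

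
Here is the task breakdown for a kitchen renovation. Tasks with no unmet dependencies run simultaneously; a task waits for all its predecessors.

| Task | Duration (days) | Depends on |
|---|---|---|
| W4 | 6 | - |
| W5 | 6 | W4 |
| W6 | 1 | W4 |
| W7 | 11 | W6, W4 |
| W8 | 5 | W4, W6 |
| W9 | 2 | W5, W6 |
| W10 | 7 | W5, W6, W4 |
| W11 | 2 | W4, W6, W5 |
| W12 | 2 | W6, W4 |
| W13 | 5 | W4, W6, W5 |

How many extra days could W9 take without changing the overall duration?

W4→W5→W10 = 6+6+7 = 19 sets the makespan at 19 days.
The longest chain containing W9 totals 14 days.
Float = 19 − 14 = 5.

5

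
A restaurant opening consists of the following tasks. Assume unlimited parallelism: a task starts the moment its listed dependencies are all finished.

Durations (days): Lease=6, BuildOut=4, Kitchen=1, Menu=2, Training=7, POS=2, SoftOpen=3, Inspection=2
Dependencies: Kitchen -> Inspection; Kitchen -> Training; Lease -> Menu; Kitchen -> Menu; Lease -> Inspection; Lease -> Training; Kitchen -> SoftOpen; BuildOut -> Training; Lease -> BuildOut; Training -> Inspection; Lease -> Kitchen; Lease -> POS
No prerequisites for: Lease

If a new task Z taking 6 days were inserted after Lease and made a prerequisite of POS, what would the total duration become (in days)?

19

Originally the project takes 19 days.
With Z inserted, POS now waits for max(Lease, Z).
New critical path: Lease→BuildOut→Training→Inspection = 6+4+7+2 = 19 ⇒ 19 days.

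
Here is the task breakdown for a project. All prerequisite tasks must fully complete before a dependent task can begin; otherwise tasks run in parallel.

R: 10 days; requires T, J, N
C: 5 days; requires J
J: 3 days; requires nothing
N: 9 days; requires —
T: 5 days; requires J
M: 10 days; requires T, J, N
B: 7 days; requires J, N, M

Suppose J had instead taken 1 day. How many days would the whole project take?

As given, the longest chain is N→M→B = 9+10+7 = 26, so the finish is 26 days.
J has 1 day of float (longest path through it is 25).
No other chain overtakes it, so the finish is 26 days.

26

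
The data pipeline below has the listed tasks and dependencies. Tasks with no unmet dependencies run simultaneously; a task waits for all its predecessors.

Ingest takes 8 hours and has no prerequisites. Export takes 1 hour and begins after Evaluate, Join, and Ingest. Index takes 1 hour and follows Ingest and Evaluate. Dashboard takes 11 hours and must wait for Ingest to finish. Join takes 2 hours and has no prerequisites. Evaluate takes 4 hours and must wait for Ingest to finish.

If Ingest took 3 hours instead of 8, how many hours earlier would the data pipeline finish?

5

Baseline: Ingest→Dashboard = 8+11 = 19 → 19 hours.
Ingest lies on that path, so at 3 hours the path becomes 14 hours.
That remains the longest chain; total 14 hours.
Change in finish: 14 − 19 = -5 hours.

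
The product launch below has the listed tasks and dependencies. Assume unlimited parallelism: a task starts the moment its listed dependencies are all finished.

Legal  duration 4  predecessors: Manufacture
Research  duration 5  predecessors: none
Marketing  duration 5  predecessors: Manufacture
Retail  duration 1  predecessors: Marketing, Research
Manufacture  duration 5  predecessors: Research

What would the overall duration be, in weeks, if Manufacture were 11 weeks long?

Baseline: Research→Manufacture→Marketing→Retail = 5+5+5+1 = 16 → 16 weeks.
Manufacture lies on that path, so at 11 weeks the path becomes 22 weeks.
No other chain overtakes it, so the finish is 22 weeks.

22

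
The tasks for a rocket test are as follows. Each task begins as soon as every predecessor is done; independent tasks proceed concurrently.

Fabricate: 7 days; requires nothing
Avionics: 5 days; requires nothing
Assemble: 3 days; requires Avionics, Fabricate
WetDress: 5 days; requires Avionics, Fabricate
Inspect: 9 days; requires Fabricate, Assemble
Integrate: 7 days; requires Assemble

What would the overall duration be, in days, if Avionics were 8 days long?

20

Critical path before the change: Fabricate→Assemble→Inspect = 7+3+9 = 19 giving 19 days.
The longest path through Avionics is only 17 days, so Avionics has float 2.
The binding chain switches to Avionics→Assemble→Inspect = 8+3+9 = 20; finish 20 days.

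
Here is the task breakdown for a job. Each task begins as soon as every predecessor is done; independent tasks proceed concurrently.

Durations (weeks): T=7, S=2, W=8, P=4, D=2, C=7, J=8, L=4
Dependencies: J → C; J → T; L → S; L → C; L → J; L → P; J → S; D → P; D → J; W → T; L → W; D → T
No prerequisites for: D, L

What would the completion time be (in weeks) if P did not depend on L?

19

With the dependency in place, L→W→T = 4+8+7 = 19 sets the finish at 19 weeks.
Without L→P, P's earliest start moves from 4 to 2.
New critical path: L→W→T = 4+8+7 = 19 ⇒ 19 weeks.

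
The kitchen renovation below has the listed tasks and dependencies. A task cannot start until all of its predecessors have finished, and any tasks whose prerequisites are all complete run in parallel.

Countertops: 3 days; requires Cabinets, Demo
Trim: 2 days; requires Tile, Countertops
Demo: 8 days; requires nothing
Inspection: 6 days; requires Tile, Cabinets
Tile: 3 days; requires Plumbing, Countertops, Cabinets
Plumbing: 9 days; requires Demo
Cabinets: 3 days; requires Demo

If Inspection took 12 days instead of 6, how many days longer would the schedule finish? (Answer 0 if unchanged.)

6

Critical path before the change: Demo→Plumbing→Tile→Inspection = 8+9+3+6 = 26 giving 26 days.
Inspection is on the critical path; changing it to 12 makes that path 32 days.
No other chain overtakes it, so the finish is 32 days.
Change in finish: 32 − 26 = +6 days.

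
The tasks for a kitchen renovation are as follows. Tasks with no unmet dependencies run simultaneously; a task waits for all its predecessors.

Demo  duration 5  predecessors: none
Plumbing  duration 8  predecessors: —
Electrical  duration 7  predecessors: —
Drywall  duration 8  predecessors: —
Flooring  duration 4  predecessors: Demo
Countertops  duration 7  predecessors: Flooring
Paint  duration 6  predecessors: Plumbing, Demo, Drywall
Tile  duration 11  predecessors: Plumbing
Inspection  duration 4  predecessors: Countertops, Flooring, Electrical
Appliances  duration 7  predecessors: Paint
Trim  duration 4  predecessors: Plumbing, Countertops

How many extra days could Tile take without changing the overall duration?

The longest chain is Plumbing→Paint→Appliances = 8+6+7 = 21; overall finish 21 days.
Tile finishes as early as 19 and must finish by 21.
Slack of Tile = 10 − 8 = 2 days.

2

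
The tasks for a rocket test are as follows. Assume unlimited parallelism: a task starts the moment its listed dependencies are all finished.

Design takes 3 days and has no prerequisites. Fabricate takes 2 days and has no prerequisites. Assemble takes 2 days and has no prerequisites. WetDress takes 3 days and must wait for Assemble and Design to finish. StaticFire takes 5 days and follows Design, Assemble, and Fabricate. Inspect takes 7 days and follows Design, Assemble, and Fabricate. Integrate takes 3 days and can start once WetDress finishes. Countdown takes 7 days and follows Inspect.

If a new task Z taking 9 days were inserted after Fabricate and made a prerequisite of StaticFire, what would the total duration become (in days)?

17

Originally the schedule takes 17 days.
With Z inserted, StaticFire now waits for max(Design, Assemble, Fabricate, Z).
New critical path: Design→Inspect→Countdown = 3+7+7 = 17 ⇒ 17 days.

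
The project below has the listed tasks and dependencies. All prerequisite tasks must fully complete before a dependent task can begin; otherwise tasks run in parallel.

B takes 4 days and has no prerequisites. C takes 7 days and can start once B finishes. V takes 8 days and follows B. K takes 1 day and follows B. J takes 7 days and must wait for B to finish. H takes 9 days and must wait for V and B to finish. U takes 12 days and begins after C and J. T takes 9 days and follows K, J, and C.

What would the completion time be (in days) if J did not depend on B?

Original critical path: B→C→U = 4+7+12 = 23 ⇒ 23 days.
Without B→J, J's earliest start moves from 4 to 0.
The longest chain is now B→C→U = 4+7+12 = 23, so the job takes 23 days.

23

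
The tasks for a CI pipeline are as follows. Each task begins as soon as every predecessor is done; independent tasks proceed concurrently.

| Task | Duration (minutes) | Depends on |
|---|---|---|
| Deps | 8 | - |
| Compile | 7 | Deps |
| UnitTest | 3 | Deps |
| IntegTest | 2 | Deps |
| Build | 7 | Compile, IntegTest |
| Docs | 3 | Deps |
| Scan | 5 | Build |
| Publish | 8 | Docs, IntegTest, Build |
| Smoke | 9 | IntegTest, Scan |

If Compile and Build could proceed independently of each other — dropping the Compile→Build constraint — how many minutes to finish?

Before: longest chain Deps→Compile→Build→Scan→Smoke = 8+7+7+5+9 = 36, finish 36.
Without Compile→Build, Build's earliest start moves from 15 to 10.
After: Deps→IntegTest→Build→Scan→Smoke = 8+2+7+5+9 = 31 → 31 minutes.

31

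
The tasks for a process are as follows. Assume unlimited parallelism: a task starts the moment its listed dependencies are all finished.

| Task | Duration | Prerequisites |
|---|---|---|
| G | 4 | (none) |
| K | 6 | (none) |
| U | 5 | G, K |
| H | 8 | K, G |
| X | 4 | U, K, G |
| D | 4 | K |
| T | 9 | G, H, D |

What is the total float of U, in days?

Critical path: K→H→T = 6+8+9 = 23, so the finish is 23 days.
The longest chain containing U totals 15 days.
Float = 23 − 15 = 8.

8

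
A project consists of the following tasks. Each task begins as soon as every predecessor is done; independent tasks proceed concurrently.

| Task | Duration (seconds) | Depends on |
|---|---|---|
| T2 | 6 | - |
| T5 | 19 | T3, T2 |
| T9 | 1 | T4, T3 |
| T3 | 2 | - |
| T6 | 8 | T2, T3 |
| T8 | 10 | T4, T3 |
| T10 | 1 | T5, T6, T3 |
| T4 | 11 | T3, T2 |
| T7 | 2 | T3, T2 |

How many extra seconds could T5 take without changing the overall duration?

Critical path: T2→T4→T8 = 6+11+10 = 27, so the finish is 27 seconds.
Longest path through T5: 26 seconds (earliest finish 25, latest finish 26).
Float = 27 − 26 = 1.

1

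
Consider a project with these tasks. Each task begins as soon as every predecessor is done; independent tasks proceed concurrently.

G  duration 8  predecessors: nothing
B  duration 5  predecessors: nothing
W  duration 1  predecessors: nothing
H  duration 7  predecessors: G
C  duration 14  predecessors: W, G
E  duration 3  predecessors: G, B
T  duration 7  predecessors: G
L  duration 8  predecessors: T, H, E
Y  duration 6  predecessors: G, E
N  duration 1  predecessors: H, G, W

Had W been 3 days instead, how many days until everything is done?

23

As given, the longest chain is G→H→L = 8+7+8 = 23, so the finish is 23 days.
W has 8 days of float (longest path through it is 15).
That remains the longest chain; total 23 days.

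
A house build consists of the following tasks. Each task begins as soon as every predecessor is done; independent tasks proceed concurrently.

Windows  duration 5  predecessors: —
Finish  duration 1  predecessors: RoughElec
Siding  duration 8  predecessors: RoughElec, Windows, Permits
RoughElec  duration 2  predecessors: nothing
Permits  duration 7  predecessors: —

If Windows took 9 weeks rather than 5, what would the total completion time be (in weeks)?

As given, the longest chain is Permits→Siding = 7+8 = 15, so the finish is 15 weeks.
Windows has 2 weeks of float (longest path through it is 13).
Now Windows→Siding = 9+8 = 17 is longest, so the finish becomes 17 weeks.

17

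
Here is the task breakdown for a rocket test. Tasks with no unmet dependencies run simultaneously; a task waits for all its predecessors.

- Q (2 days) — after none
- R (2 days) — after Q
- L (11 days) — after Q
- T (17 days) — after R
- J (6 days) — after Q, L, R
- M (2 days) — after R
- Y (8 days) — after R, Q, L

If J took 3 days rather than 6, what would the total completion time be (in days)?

21

Critical path before the change: Q→R→T = 2+2+17 = 21 giving 21 days.
J has 2 days of float (longest path through it is 19).
The critical path is still Q→R→T; finish is now 21 days.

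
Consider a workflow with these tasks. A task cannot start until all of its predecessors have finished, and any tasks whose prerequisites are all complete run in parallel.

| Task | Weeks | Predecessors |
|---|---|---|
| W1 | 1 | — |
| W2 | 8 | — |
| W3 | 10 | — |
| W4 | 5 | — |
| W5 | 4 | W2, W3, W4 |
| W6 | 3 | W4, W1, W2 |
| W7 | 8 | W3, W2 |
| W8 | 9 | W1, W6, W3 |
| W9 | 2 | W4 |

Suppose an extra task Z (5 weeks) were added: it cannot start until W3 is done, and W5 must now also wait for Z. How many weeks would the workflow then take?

20

Originally the workflow takes 20 weeks.
With Z inserted, W5 now waits for max(W2, W3, W4, Z).
New critical path: W2→W6→W8 = 8+3+9 = 20 ⇒ 20 weeks.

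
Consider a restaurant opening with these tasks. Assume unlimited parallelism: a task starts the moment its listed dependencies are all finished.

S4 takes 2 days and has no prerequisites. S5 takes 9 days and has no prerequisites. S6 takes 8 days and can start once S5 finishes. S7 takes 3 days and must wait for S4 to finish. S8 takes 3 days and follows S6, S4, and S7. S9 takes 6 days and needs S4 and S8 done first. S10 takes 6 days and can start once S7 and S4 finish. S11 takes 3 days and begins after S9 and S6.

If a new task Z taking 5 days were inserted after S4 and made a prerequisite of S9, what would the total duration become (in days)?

Originally the schedule takes 29 days.
With Z inserted, S9 now waits for max(S4, S8, Z).
New critical path: S5→S6→S8→S9→S11 = 9+8+3+6+3 = 29 ⇒ 29 days.

29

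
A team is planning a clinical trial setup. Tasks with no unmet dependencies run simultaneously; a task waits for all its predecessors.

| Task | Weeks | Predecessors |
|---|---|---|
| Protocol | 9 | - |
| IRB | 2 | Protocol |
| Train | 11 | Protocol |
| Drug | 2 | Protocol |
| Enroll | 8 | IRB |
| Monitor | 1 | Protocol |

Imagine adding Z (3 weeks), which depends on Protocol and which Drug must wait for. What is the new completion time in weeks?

20

Originally the plan takes 20 weeks.
With Z inserted, Drug now waits for max(Protocol, Z).
New critical path: Protocol→Train = 9+11 = 20 ⇒ 20 weeks.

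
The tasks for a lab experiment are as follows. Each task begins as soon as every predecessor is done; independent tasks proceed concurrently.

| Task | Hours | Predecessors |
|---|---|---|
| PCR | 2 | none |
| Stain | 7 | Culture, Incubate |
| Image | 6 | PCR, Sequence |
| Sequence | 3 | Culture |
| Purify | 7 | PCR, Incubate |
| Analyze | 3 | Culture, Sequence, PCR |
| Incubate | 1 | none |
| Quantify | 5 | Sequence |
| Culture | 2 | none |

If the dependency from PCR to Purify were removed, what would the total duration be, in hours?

11

Before: longest chain Culture→Sequence→Image = 2+3+6 = 11, finish 11.
Without PCR→Purify, Purify's earliest start moves from 2 to 1.
The longest chain is now Culture→Sequence→Image = 2+3+6 = 11, so the project takes 11 hours.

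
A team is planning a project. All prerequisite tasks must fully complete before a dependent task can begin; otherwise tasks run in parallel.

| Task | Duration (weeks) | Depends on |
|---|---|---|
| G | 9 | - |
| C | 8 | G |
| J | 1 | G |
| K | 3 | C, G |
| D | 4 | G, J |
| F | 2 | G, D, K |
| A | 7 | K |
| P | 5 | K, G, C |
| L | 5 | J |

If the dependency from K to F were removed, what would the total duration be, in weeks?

27

Before: longest chain G→C→K→A = 9+8+3+7 = 27, finish 27.
Without K→F, F's earliest start moves from 20 to 14.
After: G→C→K→A = 9+8+3+7 = 27 → 27 weeks.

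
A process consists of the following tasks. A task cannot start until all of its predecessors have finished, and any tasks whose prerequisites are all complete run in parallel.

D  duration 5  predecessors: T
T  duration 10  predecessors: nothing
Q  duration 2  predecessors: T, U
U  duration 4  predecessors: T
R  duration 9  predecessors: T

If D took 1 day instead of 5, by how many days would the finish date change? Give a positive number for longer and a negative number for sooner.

0

As given, the longest chain is T→R = 10+9 = 19, so the finish is 19 days.
D has 4 days of float (longest path through it is 15).
No other chain overtakes it, so the finish is 19 days.
Change in finish: 19 − 19 = +0 days.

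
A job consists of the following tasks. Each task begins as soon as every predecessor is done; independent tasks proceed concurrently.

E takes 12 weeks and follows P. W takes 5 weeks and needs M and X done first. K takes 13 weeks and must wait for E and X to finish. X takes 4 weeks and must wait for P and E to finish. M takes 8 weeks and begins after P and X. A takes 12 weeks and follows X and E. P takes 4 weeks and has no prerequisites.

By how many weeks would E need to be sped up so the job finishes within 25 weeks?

Current finish: 33 weeks; target: 25.
E is on every critical path, so each week cut from E cuts the finish by one (this holds down to a finish of 22).
Need 33 − 25 = 8 weeks off E → E becomes 4 weeks, finish becomes 25.

8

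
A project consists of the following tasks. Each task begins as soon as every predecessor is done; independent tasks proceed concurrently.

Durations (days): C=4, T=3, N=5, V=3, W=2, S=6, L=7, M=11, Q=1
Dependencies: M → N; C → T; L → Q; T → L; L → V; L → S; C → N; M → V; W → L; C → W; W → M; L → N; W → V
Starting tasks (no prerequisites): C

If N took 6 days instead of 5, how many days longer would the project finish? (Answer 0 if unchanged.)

1

Baseline: C→W→M→N = 4+2+11+5 = 22 → 22 days.
N is on the critical path; changing it to 6 makes that path 23 days.
That remains the longest chain; total 23 days.
Change in finish: 23 − 22 = +1 days.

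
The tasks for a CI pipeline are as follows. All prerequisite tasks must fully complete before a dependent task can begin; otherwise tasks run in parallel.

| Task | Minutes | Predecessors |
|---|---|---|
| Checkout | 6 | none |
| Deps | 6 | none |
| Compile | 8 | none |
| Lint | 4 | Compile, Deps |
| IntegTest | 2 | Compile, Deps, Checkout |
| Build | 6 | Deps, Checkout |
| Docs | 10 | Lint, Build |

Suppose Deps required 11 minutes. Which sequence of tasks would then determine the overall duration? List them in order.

Deps, Build, Docs

As given, the longest chain is Deps→Build→Docs = 6+6+10 = 22, so the finish is 22 minutes.
Deps lies on that path, so at 11 minutes the path becomes 27 minutes.
The critical path is still Deps→Build→Docs; finish is now 27 minutes.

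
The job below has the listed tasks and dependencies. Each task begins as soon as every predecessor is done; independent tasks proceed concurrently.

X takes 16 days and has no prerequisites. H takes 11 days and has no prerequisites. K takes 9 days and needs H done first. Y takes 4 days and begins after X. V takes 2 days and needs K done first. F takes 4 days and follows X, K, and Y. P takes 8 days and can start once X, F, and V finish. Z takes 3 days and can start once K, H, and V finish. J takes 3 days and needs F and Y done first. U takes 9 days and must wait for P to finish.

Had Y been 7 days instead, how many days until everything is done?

The binding path is X→Y→F→P→U = 16+4+4+8+9 = 41; finish at 41 days.
Since Y is critical, the +3 change carries straight to that chain (now 44 days).
The critical path is still X→Y→F→P→U; finish is now 44 days.

44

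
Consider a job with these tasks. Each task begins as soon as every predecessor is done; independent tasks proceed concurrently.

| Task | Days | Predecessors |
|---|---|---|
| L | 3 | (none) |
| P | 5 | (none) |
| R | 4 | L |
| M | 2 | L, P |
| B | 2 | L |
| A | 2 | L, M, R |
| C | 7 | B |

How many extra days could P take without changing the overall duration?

The longest chain is L→B→C = 3+2+7 = 12; overall finish 12 days.
Longest path through P: 9 days (earliest finish 5, latest finish 8).
So P can slip 8 − 5 = 3 days.

3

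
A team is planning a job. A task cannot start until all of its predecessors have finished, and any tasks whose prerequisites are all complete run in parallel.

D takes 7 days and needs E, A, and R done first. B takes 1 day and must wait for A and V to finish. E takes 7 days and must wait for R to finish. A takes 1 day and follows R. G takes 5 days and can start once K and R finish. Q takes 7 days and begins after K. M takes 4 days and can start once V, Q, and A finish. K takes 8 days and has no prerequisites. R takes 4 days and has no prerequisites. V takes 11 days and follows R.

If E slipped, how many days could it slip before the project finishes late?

K→Q→M = 8+7+4 = 19 sets the makespan at 19 days.
The longest chain containing E totals 18 days.
Float = 19 − 18 = 1.

1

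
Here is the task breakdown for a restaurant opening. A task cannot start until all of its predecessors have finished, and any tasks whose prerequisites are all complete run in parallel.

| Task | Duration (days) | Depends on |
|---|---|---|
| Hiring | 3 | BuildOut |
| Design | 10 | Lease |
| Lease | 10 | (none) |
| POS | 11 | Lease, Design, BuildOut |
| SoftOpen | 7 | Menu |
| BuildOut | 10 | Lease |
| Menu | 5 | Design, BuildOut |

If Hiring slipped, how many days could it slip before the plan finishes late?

The longest chain is Lease→Design→Menu→SoftOpen = 10+10+5+7 = 32; overall finish 32 days.
Hiring finishes as early as 23 and must finish by 32.
Slack of Hiring = 29 − 20 = 9 days.

9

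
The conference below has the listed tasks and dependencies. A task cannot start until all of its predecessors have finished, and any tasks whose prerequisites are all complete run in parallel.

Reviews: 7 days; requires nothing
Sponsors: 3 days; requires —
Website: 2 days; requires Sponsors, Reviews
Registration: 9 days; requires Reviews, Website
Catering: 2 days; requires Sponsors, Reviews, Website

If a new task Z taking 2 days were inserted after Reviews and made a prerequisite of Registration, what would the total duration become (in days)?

Originally the schedule takes 18 days.
With Z inserted, Registration now waits for max(Reviews, Website, Z).
New critical path: Reviews→Z→Registration = 7+2+9 = 18 ⇒ 18 days.

18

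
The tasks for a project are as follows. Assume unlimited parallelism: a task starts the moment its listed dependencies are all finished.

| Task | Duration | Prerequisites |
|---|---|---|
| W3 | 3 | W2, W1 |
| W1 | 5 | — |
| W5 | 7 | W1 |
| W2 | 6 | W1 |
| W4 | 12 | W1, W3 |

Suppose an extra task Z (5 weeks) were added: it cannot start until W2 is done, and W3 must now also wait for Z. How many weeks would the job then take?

Originally the job takes 26 weeks.
With Z inserted, W3 now waits for max(W2, W1, Z).
New critical path: W1→W2→Z→W3→W4 = 5+6+5+3+12 = 31 ⇒ 31 weeks.

31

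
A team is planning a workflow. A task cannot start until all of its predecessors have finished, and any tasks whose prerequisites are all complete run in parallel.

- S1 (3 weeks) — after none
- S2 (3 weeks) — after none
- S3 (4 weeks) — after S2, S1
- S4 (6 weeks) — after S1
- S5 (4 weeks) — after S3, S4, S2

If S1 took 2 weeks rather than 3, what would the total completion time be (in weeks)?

Critical path before the change: S1→S4→S5 = 3+6+4 = 13 giving 13 weeks.
Since S1 is critical, the -1 change carries straight to that chain (now 12 weeks).
That remains the longest chain; total 12 weeks.

12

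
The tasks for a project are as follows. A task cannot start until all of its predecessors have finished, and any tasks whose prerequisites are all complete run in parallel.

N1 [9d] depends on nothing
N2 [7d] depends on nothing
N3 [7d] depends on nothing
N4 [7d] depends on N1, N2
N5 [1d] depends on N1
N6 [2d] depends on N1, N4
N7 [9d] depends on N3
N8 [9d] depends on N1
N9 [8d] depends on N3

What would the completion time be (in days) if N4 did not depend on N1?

Original critical path: N1→N4→N6 = 9+7+2 = 18 ⇒ 18 days.
Without N1→N4, N4's earliest start moves from 9 to 7.
New critical path: N1→N8 = 9+9 = 18 ⇒ 18 days.

18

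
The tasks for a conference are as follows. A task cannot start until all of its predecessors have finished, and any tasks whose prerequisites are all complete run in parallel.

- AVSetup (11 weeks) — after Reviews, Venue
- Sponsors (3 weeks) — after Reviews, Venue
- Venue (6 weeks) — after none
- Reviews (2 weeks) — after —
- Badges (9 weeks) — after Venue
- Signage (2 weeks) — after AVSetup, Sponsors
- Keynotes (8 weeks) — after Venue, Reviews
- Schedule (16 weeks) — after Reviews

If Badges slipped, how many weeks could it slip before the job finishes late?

Critical path: Venue→AVSetup→Signage = 6+11+2 = 19, so the finish is 19 weeks.
The longest chain containing Badges totals 15 weeks.
Float = 19 − 15 = 4.

4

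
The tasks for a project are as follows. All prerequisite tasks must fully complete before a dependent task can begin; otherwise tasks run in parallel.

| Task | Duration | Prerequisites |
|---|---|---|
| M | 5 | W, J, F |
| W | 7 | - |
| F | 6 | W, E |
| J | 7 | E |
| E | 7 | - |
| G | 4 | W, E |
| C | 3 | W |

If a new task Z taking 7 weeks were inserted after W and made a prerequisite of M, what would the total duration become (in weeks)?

19

Originally the project takes 19 weeks.
With Z inserted, M now waits for max(W, J, F, Z).
New critical path: E→J→M = 7+7+5 = 19 ⇒ 19 weeks.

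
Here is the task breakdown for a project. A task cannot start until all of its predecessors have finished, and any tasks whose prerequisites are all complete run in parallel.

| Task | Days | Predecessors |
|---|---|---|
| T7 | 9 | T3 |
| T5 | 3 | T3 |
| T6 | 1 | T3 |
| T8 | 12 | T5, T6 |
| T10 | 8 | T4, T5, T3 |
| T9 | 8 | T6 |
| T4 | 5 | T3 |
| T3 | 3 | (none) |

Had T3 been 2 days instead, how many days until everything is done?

17

As given, the longest chain is T3→T5→T8 = 3+3+12 = 18, so the finish is 18 days.
T3 is on the critical path; changing it to 2 makes that path 17 days.
The critical path is still T3→T5→T8; finish is now 17 days.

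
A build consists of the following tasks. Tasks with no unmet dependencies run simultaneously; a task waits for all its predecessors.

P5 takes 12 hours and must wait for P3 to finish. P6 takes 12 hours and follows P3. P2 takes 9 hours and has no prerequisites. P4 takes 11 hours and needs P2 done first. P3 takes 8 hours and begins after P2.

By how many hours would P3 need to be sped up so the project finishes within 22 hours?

7

Current finish: 29 hours; target: 22.
P3 is on every critical path, so each hour cut from P3 cuts the finish by one (this holds down to a finish of 22).
Need 29 − 22 = 7 hours off P3 → P3 becomes 1 hour, finish becomes 22.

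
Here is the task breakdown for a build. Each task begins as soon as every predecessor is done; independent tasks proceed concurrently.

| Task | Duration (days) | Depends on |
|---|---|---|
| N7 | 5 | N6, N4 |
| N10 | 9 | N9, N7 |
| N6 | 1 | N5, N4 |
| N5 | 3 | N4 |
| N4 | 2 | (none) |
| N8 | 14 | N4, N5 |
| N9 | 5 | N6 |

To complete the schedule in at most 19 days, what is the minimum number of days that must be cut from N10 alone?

1

Current finish: 20 days; target: 19.
N10 is on every critical path, so each day cut from N10 cuts the finish by one (this holds down to a finish of 19).
Need 20 − 19 = 1 day off N10 → N10 becomes 8 days, finish becomes 19.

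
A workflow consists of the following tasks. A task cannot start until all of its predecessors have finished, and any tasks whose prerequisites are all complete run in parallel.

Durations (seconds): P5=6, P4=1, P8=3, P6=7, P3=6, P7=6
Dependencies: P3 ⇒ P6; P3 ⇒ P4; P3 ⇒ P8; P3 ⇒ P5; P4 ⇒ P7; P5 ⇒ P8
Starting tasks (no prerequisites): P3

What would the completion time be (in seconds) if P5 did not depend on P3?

13

Original critical path: P3→P5→P8 = 6+6+3 = 15 ⇒ 15 seconds.
Without P3→P5, P5's earliest start moves from 6 to 0.
The longest chain is now P3→P4→P7 = 6+1+6 = 13, so the plan takes 13 seconds.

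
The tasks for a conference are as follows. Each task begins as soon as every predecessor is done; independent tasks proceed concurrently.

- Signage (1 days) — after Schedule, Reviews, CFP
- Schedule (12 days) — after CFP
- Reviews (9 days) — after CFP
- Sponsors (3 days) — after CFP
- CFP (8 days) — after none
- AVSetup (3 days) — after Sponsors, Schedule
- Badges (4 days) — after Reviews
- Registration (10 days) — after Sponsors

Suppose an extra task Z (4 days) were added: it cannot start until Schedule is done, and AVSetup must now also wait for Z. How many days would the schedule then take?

Originally the schedule takes 23 days.
With Z inserted, AVSetup now waits for max(Sponsors, Schedule, Z).
New critical path: CFP→Schedule→Z→AVSetup = 8+12+4+3 = 27 ⇒ 27 days.

27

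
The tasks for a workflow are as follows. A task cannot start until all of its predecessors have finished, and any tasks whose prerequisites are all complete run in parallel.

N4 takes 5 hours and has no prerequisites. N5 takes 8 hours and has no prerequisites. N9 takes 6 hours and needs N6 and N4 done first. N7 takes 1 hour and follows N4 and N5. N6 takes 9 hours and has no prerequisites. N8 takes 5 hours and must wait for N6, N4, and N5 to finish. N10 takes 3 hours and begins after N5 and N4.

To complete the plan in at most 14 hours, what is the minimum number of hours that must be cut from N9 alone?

1

Current finish: 15 hours; target: 14.
N9 is on every critical path, so each hour cut from N9 cuts the finish by one (this holds down to a finish of 14).
Need 15 − 14 = 1 hour off N9 → N9 becomes 5 hours, finish becomes 14.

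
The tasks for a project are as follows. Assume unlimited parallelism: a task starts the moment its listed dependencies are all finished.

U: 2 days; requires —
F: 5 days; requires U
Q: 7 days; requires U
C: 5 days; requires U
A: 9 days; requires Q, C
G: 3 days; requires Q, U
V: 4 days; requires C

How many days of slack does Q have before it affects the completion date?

Critical path: U→Q→A = 2+7+9 = 18, so the finish is 18 days.
Q finishes as early as 9 and must finish by 9.
Slack of Q = 2 − 2 = 0 days.

0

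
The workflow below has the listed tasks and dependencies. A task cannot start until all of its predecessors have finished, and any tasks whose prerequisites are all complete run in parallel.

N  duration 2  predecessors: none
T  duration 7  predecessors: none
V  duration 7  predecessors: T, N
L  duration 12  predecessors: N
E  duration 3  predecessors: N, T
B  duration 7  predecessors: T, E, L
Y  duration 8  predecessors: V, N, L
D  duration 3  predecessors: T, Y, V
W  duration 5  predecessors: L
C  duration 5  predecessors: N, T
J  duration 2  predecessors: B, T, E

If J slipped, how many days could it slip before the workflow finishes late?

2

Critical path: N→L→Y→D = 2+12+8+3 = 25, so the finish is 25 days.
J finishes as early as 23 and must finish by 25.
Slack of J = 23 − 21 = 2 days.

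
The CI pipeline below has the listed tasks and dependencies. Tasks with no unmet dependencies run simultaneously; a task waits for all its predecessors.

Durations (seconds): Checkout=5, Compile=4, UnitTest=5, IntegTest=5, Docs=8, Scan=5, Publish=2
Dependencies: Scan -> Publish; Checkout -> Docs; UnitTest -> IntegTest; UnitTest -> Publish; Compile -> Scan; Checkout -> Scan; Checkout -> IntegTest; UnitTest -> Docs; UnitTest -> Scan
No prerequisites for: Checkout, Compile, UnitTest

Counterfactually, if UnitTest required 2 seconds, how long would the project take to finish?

Actual critical path: UnitTest→Docs = 5+8 = 13 ⇒ 13 seconds.
UnitTest lies on that path, so at 2 seconds the path becomes 10 seconds.
The binding chain switches to Checkout→Docs = 5+8 = 13; finish 13 seconds.

13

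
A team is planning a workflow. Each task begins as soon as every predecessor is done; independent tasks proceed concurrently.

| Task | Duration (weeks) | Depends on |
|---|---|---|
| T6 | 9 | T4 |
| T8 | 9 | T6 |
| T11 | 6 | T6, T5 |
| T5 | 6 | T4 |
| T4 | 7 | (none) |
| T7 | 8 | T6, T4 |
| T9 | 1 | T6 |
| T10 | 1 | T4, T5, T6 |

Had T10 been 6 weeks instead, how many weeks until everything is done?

The binding path is T4→T6→T8 = 7+9+9 = 25; finish at 25 weeks.
T10 is off the critical path — its longest chain is 17 weeks, giving 8 of slack.
That remains the longest chain; total 25 weeks.

25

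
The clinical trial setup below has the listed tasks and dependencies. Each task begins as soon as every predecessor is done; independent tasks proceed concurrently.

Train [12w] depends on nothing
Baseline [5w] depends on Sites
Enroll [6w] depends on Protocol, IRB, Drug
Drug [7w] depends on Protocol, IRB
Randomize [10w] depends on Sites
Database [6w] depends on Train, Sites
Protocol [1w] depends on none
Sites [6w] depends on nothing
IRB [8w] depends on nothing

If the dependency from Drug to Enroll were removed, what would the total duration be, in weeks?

18

Before: longest chain IRB→Drug→Enroll = 8+7+6 = 21, finish 21.
Without Drug→Enroll, Enroll's earliest start moves from 15 to 8.
After: Train→Database = 12+6 = 18 → 18 weeks.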